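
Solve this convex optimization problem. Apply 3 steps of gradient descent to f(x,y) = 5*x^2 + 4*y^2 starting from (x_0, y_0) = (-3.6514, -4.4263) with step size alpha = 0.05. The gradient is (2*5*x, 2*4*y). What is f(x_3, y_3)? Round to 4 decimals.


Gradient descent on f(x,y) = 5*x^2 + 4*y^2.
Starting point: (-3.6514, -4.4263), alpha = 0.05
Step 1: grad_x = 2*5*-3.6514 = -36.514, grad_y = 2*4*-4.4263 = -35.4104
  x_1 = -3.6514 - 0.05*-36.514 = -1.8257
  y_1 = -4.4263 - 0.05*-35.4104 = -2.6558
Step 2: grad_x = 2*5*-1.8257 = -18.257, grad_y = 2*4*-2.6558 = -21.2462
  x_2 = -1.8257 - 0.05*-18.257 = -0.9129
  y_2 = -2.6558 - 0.05*-21.2462 = -1.5935
Step 3: grad_x = 2*5*-0.9129 = -9.1285, grad_y = 2*4*-1.5935 = -12.7477
  x_3 = -0.9129 - 0.05*-9.1285 = -0.4564
  y_3 = -1.5935 - 0.05*-12.7477 = -0.9561
f(-0.4564, -0.9561) = 5*(-0.4564)^2 + 4*(-0.9561)^2 = 4.698


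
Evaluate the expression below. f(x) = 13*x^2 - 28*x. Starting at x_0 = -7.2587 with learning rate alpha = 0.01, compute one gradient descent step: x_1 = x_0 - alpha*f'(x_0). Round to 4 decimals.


We compute the gradient at x_0 and apply the update.
f'(x) = 26*x - 28
f'(-7.2587) = 26*-7.2587 - 28 = -216.7262
x_1 = -7.2587 - 0.01*-216.7262 = -5.0914


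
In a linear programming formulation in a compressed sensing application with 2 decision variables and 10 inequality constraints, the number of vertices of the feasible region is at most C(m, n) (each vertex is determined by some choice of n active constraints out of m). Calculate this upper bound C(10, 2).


Each vertex corresponds to some choice of n active constraints out of m, so the number of vertices is at most C(m, n) = m! / (n!(m-n)!).
m = 10, n = 2
Numerator: 10 * 9
Denominator: 2! = 2
C(10, 2) = 45


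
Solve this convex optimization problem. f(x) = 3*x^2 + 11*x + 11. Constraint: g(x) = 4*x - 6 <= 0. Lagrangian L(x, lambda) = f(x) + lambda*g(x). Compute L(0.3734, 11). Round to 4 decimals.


Step 1: Evaluate f(x).
f(0.3734) = 3*0.3734^2 + 11*0.3734 + 11 = 15.5257
Step 2: Evaluate g(x).
g(0.3734) = 4*0.3734 - 6 = -4.5064
Step 3: Compute Lagrangian.
L = 15.5257 + 11*-4.5064 = -34.0447


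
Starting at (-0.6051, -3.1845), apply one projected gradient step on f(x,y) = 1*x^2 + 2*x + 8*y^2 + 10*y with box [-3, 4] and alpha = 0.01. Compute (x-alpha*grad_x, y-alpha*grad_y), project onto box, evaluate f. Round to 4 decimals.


Step 1: Compute gradient at (-0.6051, -3.1845).
grad_x = 2*1*-0.6051 + 2 = 0.7898
grad_y = 2*8*-3.1845 + 10 = -40.952
Step 2: Gradient step.
x_raw = -0.6051 - 0.01*0.7898 = -0.613
y_raw = -3.1845 - 0.01*-40.952 = -2.775
Step 3: Project onto [-3, 4].
x_proj = clip(-0.613) = -0.613
y_proj = clip(-2.775) = -2.775
Step 4: Evaluate f.
f(-0.613, -2.775) = 33.0041


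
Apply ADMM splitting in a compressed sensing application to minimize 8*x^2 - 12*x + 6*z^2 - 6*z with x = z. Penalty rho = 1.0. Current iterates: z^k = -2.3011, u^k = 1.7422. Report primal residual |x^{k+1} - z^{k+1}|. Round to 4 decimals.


ADMM iteration with rho = 1.0, z^k = -2.3011, u^k = 1.7422
Step 1: x-update.
Minimize 8*x^2 - 12*x + (1.0/2)*(x + 2.3011 + 1.7422)^2
FOC: (2*8 + 1.0)*x = 12 + 1.0*(-2.3011 - 1.7422)
x^{k+1} = 0.468
Step 2: z-update.
Minimize 6*z^2 - 6*z + (1.0/2)*(0.468 - z + 1.7422)^2
FOC: (2*6 + 1.0)*z = 6 + 1.0*(0.468 + 1.7422)
z^{k+1} = 0.6316
Step 3: u-update.
u^{k+1} = 1.7422 + 0.468 - 0.6316 = 1.5787
Step 4: Primal residual = |0.468 - 0.6316| = 0.1635


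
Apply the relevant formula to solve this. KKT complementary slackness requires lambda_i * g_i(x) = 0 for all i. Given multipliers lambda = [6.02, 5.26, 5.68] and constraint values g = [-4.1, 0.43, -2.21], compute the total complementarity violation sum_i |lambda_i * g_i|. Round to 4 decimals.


KKT complementary slackness check:
lambda_1 * g_1 = 6.02 * -4.1 = -24.682
lambda_2 * g_2 = 5.26 * 0.43 = 2.2618
lambda_3 * g_3 = 5.68 * -2.21 = -12.5528
Total violation = 24.682 + 2.2618 + 12.5528 = 39.4966


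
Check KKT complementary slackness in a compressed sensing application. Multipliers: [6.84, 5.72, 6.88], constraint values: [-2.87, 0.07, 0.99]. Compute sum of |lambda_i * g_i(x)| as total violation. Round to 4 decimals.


KKT complementary slackness check:
lambda_1 * g_1 = 6.84 * -2.87 = -19.6308
lambda_2 * g_2 = 5.72 * 0.07 = 0.4004
lambda_3 * g_3 = 6.88 * 0.99 = 6.8112
Total violation = 19.6308 + 0.4004 + 6.8112 = 26.8424


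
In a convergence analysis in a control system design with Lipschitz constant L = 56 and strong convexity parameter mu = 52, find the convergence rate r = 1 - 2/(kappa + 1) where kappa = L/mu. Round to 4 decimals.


Step 1: Compute the condition number.
kappa = L/mu = 56/52 = 1.0769
Step 2: Compute the convergence rate.
r = 1 - 2/(kappa + 1) = 1 - 2*mu/(L + mu) = (L - mu)/(L + mu) = 4/108 = 0.037


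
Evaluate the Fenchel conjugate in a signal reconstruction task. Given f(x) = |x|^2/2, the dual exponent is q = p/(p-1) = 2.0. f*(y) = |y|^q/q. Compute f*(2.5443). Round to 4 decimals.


The conjugate exponent q satisfies 1/p + 1/q = 1.
p = 2, so q = 2/(2 - 1) = 2.0
|y|^q = 2.5443^2.0 = 6.4735
f*(2.5443) = 6.4735 / 2.0 = 3.2367


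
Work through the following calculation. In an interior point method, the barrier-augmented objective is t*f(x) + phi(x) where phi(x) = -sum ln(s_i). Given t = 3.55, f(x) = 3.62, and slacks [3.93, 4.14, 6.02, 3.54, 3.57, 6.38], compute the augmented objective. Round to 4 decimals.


Step 1: Compute log-barrier.
ln values: [1.3686, 1.4207, 1.7951, 1.2641, 1.2726, 1.8532]
phi = -(1.3686 + 1.4207 + 1.7951 + 1.2641 + 1.2726 + 1.8532) = -8.9743
Step 2: Compute augmented objective.
t*f(x) = 3.55*3.62 = 12.851
Total = 12.851 - 8.9743 = 3.8767


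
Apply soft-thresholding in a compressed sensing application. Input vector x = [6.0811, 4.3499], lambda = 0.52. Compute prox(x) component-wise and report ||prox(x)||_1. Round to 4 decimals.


Soft-thresholding with lambda = 0.52:
prox(6.0811) = sign(6.0811)*max(|6.0811| - 0.52, 0) = 5.5611
prox(4.3499) = sign(4.3499)*max(|4.3499| - 0.52, 0) = 3.8299
prox(x) = [5.5611, 3.8299]
||prox(x)||_1 = 5.5611 + 3.8299 = 9.391


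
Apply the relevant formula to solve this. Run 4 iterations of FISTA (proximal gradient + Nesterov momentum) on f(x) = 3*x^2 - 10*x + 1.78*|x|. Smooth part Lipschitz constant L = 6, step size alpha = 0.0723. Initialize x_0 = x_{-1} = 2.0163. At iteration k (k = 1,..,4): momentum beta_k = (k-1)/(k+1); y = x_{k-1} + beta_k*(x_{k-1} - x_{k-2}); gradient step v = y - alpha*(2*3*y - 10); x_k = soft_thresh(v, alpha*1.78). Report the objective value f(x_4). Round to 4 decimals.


FISTA on f(x) = 3*x^2 - 10*x + 1.78*|x|
L = 6, alpha = 0.0723
Iteration 1: beta = 0.0, y = 2.0163 + 0.0*(2.0163 - 2.0163) = 2.0163
  grad(y) = 2.0978, v = y - alpha*grad = 1.8646
  prox(v) = soft_thresh(1.8646, 0.1287) = 1.7359
Iteration 2: beta = 0.3333, y = 1.7359 + 0.3333*(1.7359 - 2.0163) = 1.6425
  grad(y) = -0.1451, v = y - alpha*grad = 1.653
  prox(v) = soft_thresh(1.653, 0.1287) = 1.5243
Iteration 3: beta = 0.5, y = 1.5243 + 0.5*(1.5243 - 1.7359) = 1.4184
  grad(y) = -1.4893, v = y - alpha*grad = 1.5261
  prox(v) = soft_thresh(1.5261, 0.1287) = 1.3974
Iteration 4: beta = 0.6, y = 1.3974 + 0.6*(1.3974 - 1.5243) = 1.3213
  grad(y) = -2.0721, v = y - alpha*grad = 1.4711
  prox(v) = soft_thresh(1.4711, 0.1287) = 1.3424
f(x_4) = 3*1.3424^2 - 10*1.3424 + 1.78*|1.3424| = -5.6284


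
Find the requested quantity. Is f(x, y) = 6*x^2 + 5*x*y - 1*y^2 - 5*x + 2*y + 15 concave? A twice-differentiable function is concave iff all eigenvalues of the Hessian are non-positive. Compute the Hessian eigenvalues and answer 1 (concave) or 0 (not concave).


The Hessian of f(x,y) = 6*x^2 + 5*x*y - 1*y^2 - 5*x + 2*y + 15 is:
H = [[12, 5], [5, -2]]
Trace = 12 - 2 = 10
Determinant = 12*-2 - (5)^2 = -49
Discriminant = (10)^2 - 4*-49 = 296.0
Eigenvalues: lambda_1 = -3.6023, lambda_2 = 13.6023
The function is not concave.

0


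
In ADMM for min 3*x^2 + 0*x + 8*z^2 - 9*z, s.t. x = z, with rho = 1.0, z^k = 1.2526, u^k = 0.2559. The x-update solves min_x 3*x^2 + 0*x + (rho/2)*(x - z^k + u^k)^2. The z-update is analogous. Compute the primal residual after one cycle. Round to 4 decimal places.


ADMM iteration with rho = 1.0, z^k = 1.2526, u^k = 0.2559
Step 1: x-update.
Minimize 3*x^2 + 0*x + (1.0/2)*(x - 1.2526 + 0.2559)^2
FOC: (2*3 + 1.0)*x = 0 + 1.0*(1.2526 - 0.2559)
x^{k+1} = 0.1424
Step 2: z-update.
Minimize 8*z^2 - 9*z + (1.0/2)*(0.1424 - z + 0.2559)^2
FOC: (2*8 + 1.0)*z = 9 + 1.0*(0.1424 + 0.2559)
z^{k+1} = 0.5528
Step 3: u-update.
u^{k+1} = 0.2559 + 0.1424 - 0.5528 = -0.1546
Step 4: Primal residual = |0.1424 - 0.5528| = 0.4105


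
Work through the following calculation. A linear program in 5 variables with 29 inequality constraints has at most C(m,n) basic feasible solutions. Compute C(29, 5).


Each vertex corresponds to some choice of n active constraints out of m, so the number of vertices is at most C(m, n) = m! / (n!(m-n)!).
m = 29, n = 5
Numerator: 29 * 28 * 27 * 26 * 25
Denominator: 5! = 120
C(29, 5) = 118755


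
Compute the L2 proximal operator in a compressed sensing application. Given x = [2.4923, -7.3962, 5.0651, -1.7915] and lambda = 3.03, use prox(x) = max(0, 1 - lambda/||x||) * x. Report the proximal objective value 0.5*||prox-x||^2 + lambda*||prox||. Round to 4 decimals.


Step 1: Compute ||x||.
||x|| = 9.4752
Step 2: Compute scaling factor.
scale = max(0, 1 - 3.03/9.4752) = 0.6802
Step 3: prox(x) = [1.6953, -5.031, 3.4454, -1.2186]
||prox(x)|| = 6.4452
Step 4: Proximal objective.
0.5*||prox-x||^2 = 4.5905
lambda*||prox|| = 19.529
Total = 24.1195


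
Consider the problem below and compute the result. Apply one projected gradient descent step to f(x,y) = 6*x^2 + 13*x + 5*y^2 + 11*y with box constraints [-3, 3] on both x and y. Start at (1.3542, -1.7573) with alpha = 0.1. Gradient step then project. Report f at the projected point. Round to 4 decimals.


Step 1: Compute gradient at (1.3542, -1.7573).
grad_x = 2*6*1.3542 + 13 = 29.2504
grad_y = 2*5*-1.7573 + 11 = -6.573
Step 2: Gradient step.
x_raw = 1.3542 - 0.1*29.2504 = -1.5708
y_raw = -1.7573 - 0.1*-6.573 = -1.1
Step 3: Project onto [-3, 3].
x_proj = clip(-1.5708) = -1.5708
y_proj = clip(-1.1) = -1.1
Step 4: Evaluate f.
f(-1.5708, -1.1) = -11.6657


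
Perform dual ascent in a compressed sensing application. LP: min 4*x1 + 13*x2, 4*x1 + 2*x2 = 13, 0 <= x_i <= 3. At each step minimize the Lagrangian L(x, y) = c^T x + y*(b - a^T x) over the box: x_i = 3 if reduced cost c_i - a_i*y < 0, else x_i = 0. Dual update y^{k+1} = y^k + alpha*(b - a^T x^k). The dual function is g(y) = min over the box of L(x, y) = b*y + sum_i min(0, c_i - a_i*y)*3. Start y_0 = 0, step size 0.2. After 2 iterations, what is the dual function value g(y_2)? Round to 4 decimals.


Dual ascent for LP: min 4*x1 + 13*x2, 4*x1 + 2*x2 = 13, 0 <= x_i <= 3
Step 1: y^k = 0.0, reduced costs: (4.0, 13.0)
  x^k = (0.0, 0.0), subgradient = b - a^T x = 13.0
  y^{k+1} = 0.0 + 0.2*13.0 = 2.6
Step 2: y^k = 2.6, reduced costs: (-6.4, 7.8)
  x^k = (3.0, 0.0), subgradient = b - a^T x = 1.0
  y^{k+1} = 2.6 + 0.2*1.0 = 2.8
Dual objective at y_2 = 2.8: reduced costs (-7.2, 7.4), box minimizer x = (3.0, 0.0)
g(y_2) = b*y + (c1 - a1*y)*x1 + (c2 - a2*y)*x2 = 13*2.8 + (-7.2)*3.0 + 7.4*0.0 = 36.4 - 21.6 + 0.0 = 14.8


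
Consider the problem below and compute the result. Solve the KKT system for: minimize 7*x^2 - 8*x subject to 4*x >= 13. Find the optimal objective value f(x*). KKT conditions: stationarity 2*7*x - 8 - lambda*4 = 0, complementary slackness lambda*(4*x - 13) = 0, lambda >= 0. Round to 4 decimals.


Step 1: Try lambda = 0 (constraint inactive).
x_unc = 8/(2*7) = 0.5714
Check: 4*0.5714 = 2.2856 < 13 -- violated!
Step 2: Constraint must be active: 4*x = 13
x* = 13/4 = 3.25
lambda = (2*7*3.25 - 8)/4 = 9.375
Step 3: Compute optimal value.
f(x*) = 7*3.25^2 - 8*3.25 = 47.9375


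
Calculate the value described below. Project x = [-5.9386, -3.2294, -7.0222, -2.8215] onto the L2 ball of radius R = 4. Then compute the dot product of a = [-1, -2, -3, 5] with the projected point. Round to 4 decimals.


Step 1: Compute ||x|| (intermediates to 6 decimals).
||x|| = sqrt((-5.9386)^2 + (-3.2294)^2 + (-7.0222)^2 + (-2.8215)^2) = 10.147322
Step 2: Project.
Since ||x|| > R, scale = R/||x|| = 4/10.147322 = 0.394193, proj(x) = scale * x
proj(x) = [-2.340955, -1.273007, -2.768102, -1.112216]
Step 3: Dot product.
a^T * proj(x) = -1*(-2.340955) - 2*(-1.273007) - 3*(-2.768102) + 5*(-1.112216) = 7.6302


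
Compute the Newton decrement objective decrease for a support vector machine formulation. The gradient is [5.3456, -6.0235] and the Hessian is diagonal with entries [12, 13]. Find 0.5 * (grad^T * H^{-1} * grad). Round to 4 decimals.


Step 1: H is diagonal, so H^(-1) * g = [0.4455, -0.4633].
Step 2: g^T H^(-1) g = sum_i g_i^2 / H_ii
  = (5.3456)^2/12 + (-6.0235)^2/13
  = 2.3813 + 2.791 = 5.1723
Step 3: Objective decrease = 0.5 * g^T H^(-1) g = 2.5861


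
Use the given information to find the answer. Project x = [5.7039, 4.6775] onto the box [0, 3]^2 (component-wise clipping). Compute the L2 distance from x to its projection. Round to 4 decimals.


Project each component onto [0, 3].
clip(5.7039) = 3.0, clip(4.6775) = 3.0
Projection = [3.0, 3.0]
Squared diffs: [7.3111, 2.814]
Distance = sqrt(10.1251) = 3.182


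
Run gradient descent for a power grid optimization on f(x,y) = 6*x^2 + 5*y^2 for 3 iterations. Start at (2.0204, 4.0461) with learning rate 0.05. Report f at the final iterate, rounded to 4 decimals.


Gradient descent on f(x,y) = 6*x^2 + 5*y^2.
Starting point: (2.0204, 4.0461), alpha = 0.05
Step 1: grad_x = 2*6*2.0204 = 24.2448, grad_y = 2*5*4.0461 = 40.461
  x_1 = 2.0204 - 0.05*24.2448 = 0.8082
  y_1 = 4.0461 - 0.05*40.461 = 2.0231
Step 2: grad_x = 2*6*0.8082 = 9.6979, grad_y = 2*5*2.0231 = 20.2305
  x_2 = 0.8082 - 0.05*9.6979 = 0.3233
  y_2 = 2.0231 - 0.05*20.2305 = 1.0115
Step 3: grad_x = 2*6*0.3233 = 3.8792, grad_y = 2*5*1.0115 = 10.1153
  x_3 = 0.3233 - 0.05*3.8792 = 0.1293
  y_3 = 1.0115 - 0.05*10.1153 = 0.5058
f(0.1293, 0.5058) = 6*0.1293^2 + 5*0.5058^2 = 1.3793


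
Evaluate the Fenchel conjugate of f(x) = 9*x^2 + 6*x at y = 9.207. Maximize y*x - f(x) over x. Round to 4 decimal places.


f*(y) = sup_x {y*x - a*x^2 - b*x} = sup_x {(y-b)*x - a*x^2}
FOC: (y - b) - 2a*x = 0 => x* = (y - b)/(2a)
x* = (9.207 - 6)/(2*9) = 0.1782
f*(9.207) = (y-b)^2/(4a) = (9.207 - 6)^2/(4*9)
= 10.2848/36 = 0.2857


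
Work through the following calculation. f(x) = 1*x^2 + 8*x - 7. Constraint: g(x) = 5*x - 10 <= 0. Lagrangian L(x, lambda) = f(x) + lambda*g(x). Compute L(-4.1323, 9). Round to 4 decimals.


Step 1: Evaluate f(x).
f(-4.1323) = 1*(-4.1323)^2 + 8*(-4.1323) - 7 = -22.9825
Step 2: Evaluate g(x).
g(-4.1323) = 5*-4.1323 - 10 = -30.6615
Step 3: Compute Lagrangian.
L = -22.9825 + 9*-30.6615 = -298.936


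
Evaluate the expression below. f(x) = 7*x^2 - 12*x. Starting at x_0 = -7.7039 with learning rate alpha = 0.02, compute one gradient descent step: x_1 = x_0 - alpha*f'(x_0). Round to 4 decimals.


We compute the gradient at x_0 and apply the update.
f'(x) = 14*x - 12
f'(-7.7039) = 14*-7.7039 - 12 = -119.8546
x_1 = -7.7039 - 0.02*-119.8546 = -5.3068


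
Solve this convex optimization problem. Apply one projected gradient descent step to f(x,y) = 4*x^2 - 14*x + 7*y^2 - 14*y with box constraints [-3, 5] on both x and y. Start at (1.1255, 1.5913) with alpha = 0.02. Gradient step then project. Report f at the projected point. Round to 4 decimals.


Step 1: Compute gradient at (1.1255, 1.5913).
grad_x = 2*4*1.1255 - 14 = -4.996
grad_y = 2*7*1.5913 - 14 = 8.2782
Step 2: Gradient step.
x_raw = 1.1255 - 0.02*-4.996 = 1.2254
y_raw = 1.5913 - 0.02*8.2782 = 1.4257
Step 3: Project onto [-3, 5].
x_proj = clip(1.2254) = 1.2254
y_proj = clip(1.4257) = 1.4257
Step 4: Evaluate f.
f(1.2254, 1.4257) = -16.8805


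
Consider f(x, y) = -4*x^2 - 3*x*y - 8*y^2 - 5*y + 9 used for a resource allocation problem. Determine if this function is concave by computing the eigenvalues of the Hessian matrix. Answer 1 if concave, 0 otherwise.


The Hessian of f(x,y) = -4*x^2 - 3*x*y - 8*y^2 - 5*y + 9 is:
H = [[-8, -3], [-3, -16]]
Trace = -8 - 16 = -24
Determinant = -8*-16 - (-3)^2 = 119
Discriminant = (-24)^2 - 4*119 = 100.0
Eigenvalues: lambda_1 = -17.0, lambda_2 = -7.0
The function is concave.

1


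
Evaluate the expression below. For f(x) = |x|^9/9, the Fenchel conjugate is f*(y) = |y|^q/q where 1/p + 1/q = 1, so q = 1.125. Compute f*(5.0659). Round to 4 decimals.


The conjugate exponent q satisfies 1/p + 1/q = 1.
p = 9, so q = 9/(9 - 1) = 1.125
|y|^q = 5.0659^1.125 = 6.205
f*(5.0659) = 6.205 / 1.125 = 5.5155


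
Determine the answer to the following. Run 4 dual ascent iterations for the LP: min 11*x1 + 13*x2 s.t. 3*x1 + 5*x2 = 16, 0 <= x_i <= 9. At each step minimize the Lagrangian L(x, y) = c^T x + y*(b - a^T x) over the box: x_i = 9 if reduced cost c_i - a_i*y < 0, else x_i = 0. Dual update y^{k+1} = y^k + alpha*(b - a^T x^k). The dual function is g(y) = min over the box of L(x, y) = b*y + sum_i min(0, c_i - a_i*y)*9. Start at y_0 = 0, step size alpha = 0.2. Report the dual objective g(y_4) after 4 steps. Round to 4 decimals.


Dual ascent for LP: min 11*x1 + 13*x2, 3*x1 + 5*x2 = 16, 0 <= x_i <= 9
Step 1: y^k = 0.0, reduced costs: (11.0, 13.0)
  x^k = (0.0, 0.0), subgradient = b - a^T x = 16.0
  y^{k+1} = 0.0 + 0.2*16.0 = 3.2
Step 2: y^k = 3.2, reduced costs: (1.4, -3.0)
  x^k = (0.0, 9.0), subgradient = b - a^T x = -29.0
  y^{k+1} = 3.2 + 0.2*-29.0 = -2.6
Step 3: y^k = -2.6, reduced costs: (18.8, 26.0)
  x^k = (0.0, 0.0), subgradient = b - a^T x = 16.0
  y^{k+1} = -2.6 + 0.2*16.0 = 0.6
Step 4: y^k = 0.6, reduced costs: (9.2, 10.0)
  x^k = (0.0, 0.0), subgradient = b - a^T x = 16.0
  y^{k+1} = 0.6 + 0.2*16.0 = 3.8
Dual objective at y_4 = 3.8: reduced costs (-0.4, -6.0), box minimizer x = (9.0, 9.0)
g(y_4) = b*y + (c1 - a1*y)*x1 + (c2 - a2*y)*x2 = 16*3.8 + (-0.4)*9.0 + (-6.0)*9.0 = 60.8 - 3.6 - 54.0 = 3.2


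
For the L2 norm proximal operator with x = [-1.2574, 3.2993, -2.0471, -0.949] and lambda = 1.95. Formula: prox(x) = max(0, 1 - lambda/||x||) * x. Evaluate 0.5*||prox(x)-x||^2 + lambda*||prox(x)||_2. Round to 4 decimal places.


Step 1: Compute ||x||.
||x|| = 4.1902
Step 2: Compute scaling factor.
scale = max(0, 1 - 1.95/4.1902) = 0.5346
Step 3: prox(x) = [-0.6722, 1.7639, -1.0944, -0.5074]
||prox(x)|| = 2.2402
Step 4: Proximal objective.
0.5*||prox-x||^2 = 1.9013
lambda*||prox|| = 4.3684
Total = 6.2696


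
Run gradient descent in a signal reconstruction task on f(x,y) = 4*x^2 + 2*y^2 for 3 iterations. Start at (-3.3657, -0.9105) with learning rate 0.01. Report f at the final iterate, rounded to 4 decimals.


Gradient descent on f(x,y) = 4*x^2 + 2*y^2.
Starting point: (-3.3657, -0.9105), alpha = 0.01
Step 1: grad_x = 2*4*-3.3657 = -26.9256, grad_y = 2*2*-0.9105 = -3.642
  x_1 = -3.3657 - 0.01*-26.9256 = -3.0964
  y_1 = -0.9105 - 0.01*-3.642 = -0.8741
Step 2: grad_x = 2*4*-3.0964 = -24.7716, grad_y = 2*2*-0.8741 = -3.4963
  x_2 = -3.0964 - 0.01*-24.7716 = -2.8487
  y_2 = -0.8741 - 0.01*-3.4963 = -0.8391
Step 3: grad_x = 2*4*-2.8487 = -22.7898, grad_y = 2*2*-0.8391 = -3.3565
  x_3 = -2.8487 - 0.01*-22.7898 = -2.6208
  y_3 = -0.8391 - 0.01*-3.3565 = -0.8056
f(-2.6208, -0.8056) = 4*(-2.6208)^2 + 2*(-0.8056)^2 = 28.7728


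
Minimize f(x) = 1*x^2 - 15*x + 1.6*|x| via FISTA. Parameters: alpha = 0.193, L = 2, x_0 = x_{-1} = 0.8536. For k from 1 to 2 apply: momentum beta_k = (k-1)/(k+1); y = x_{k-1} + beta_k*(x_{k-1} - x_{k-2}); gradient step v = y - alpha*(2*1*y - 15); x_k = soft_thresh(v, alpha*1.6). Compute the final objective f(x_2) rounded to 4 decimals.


FISTA on f(x) = 1*x^2 - 15*x + 1.6*|x|
L = 2, alpha = 0.193
Iteration 1: beta = 0.0, y = 0.8536 + 0.0*(0.8536 - 0.8536) = 0.8536
  grad(y) = -13.2928, v = y - alpha*grad = 3.4191
  prox(v) = soft_thresh(3.4191, 0.3088) = 3.1103
Iteration 2: beta = 0.3333, y = 3.1103 + 0.3333*(3.1103 - 0.8536) = 3.8625
  grad(y) = -7.2749, v = y - alpha*grad = 5.2666
  prox(v) = soft_thresh(5.2666, 0.3088) = 4.9578
f(x_2) = 1*4.9578^2 - 15*4.9578 + 1.6*|4.9578| = -41.8548


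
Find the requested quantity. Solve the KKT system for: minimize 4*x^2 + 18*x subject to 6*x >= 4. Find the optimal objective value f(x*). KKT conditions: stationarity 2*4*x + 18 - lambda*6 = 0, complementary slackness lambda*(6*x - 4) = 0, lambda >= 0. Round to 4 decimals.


Step 1: Try lambda = 0 (constraint inactive).
x_unc = -18/(2*4) = -2.25
Check: 6*-2.25 = -13.5 < 4 -- violated!
Step 2: Constraint must be active: 6*x = 4
x* = 4/6 = 2/3 = 0.6667 (rounded; the exact value 2/3 is used below)
lambda = (2*4*(2/3) + 18)/6 = 3.8889
Step 3: Compute optimal value.
f(x*) = 4*(2/3)^2 + 18*(2/3) = 13.7778


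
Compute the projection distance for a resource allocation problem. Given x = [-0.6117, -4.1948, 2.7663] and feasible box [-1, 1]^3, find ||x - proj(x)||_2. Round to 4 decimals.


Project each component onto [-1, 1].
clip(-0.6117) = -0.6117, clip(-4.1948) = -1.0, clip(2.7663) = 1.0
Projection = [-0.6117, -1.0, 1.0]
Squared diffs: [0.0, 10.2067, 3.1198]
Distance = sqrt(13.3265) = 3.6506


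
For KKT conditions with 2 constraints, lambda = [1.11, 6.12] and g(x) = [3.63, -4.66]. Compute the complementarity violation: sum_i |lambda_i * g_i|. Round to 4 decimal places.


KKT complementary slackness check:
lambda_1 * g_1 = 1.11 * 3.63 = 4.0293
lambda_2 * g_2 = 6.12 * -4.66 = -28.5192
Total violation = 4.0293 + 28.5192 = 32.5485


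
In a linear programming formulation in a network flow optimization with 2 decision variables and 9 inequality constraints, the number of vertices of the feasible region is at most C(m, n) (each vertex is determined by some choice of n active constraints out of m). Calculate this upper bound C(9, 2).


Each vertex corresponds to some choice of n active constraints out of m, so the number of vertices is at most C(m, n) = m! / (n!(m-n)!).
m = 9, n = 2
Numerator: 9 * 8
Denominator: 2! = 2
C(9, 2) = 36


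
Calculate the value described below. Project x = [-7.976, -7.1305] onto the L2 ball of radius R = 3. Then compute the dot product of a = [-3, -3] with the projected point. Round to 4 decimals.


Step 1: Compute ||x|| (intermediates to 6 decimals).
||x|| = sqrt((-7.976)^2 + (-7.1305)^2) = 10.698626
Step 2: Project.
Since ||x|| > R, scale = R/||x|| = 3/10.698626 = 0.28041, proj(x) = scale * x
proj(x) = [-2.23655, -1.999464]
Step 3: Dot product.
a^T * proj(x) = -3*(-2.23655) - 3*(-1.999464) = 12.708


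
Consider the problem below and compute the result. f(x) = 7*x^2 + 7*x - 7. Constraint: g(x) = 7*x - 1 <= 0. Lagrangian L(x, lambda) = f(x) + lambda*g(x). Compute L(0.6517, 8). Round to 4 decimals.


Step 1: Evaluate f(x).
f(0.6517) = 7*0.6517^2 + 7*0.6517 - 7 = 0.5349
Step 2: Evaluate g(x).
g(0.6517) = 7*0.6517 - 1 = 3.5619
Step 3: Compute Lagrangian.
L = 0.5349 + 8*3.5619 = 29.0301


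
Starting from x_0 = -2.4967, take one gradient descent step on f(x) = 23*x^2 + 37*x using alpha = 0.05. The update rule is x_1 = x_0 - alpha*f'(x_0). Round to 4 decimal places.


We compute the gradient at x_0 and apply the update.
f'(x) = 46*x + 37
f'(-2.4967) = 46*-2.4967 + 37 = -77.8482
x_1 = -2.4967 - 0.05*-77.8482 = 1.3957


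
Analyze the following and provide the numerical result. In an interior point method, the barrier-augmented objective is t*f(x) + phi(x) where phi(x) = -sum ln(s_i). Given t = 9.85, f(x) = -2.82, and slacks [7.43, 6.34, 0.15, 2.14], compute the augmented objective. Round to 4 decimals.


Step 1: Compute log-barrier.
ln values: [2.0055, 1.8469, -1.8971, 0.7608]
phi = -(2.0055 + 1.8469 - 1.8971 + 0.7608) = -2.7161
Step 2: Compute augmented objective.
t*f(x) = 9.85*-2.82 = -27.777
Total = -27.777 - 2.7161 = -30.4931


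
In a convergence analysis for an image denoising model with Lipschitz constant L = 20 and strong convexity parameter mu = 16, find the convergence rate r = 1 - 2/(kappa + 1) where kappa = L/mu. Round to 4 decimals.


Step 1: Compute the condition number.
kappa = L/mu = 20/16 = 1.25
Step 2: Compute the convergence rate.
r = 1 - 2/(kappa + 1) = 1 - 2*mu/(L + mu) = (L - mu)/(L + mu) = 4/36 = 0.1111


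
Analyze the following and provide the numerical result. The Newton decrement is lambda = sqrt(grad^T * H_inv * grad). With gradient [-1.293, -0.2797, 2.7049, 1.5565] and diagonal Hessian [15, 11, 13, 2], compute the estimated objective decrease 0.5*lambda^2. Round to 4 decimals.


Step 1: H is diagonal, so H^(-1) * g = [-0.0862, -0.0254, 0.2081, 0.7783].
Step 2: g^T H^(-1) g = sum_i g_i^2 / H_ii
  = (-1.293)^2/15 + (-0.2797)^2/11 + (2.7049)^2/13 + (1.5565)^2/2
  = 0.1115 + 0.0071 + 0.5628 + 1.2113 = 1.8927
Step 3: Objective decrease = 0.5 * g^T H^(-1) g = 0.9464


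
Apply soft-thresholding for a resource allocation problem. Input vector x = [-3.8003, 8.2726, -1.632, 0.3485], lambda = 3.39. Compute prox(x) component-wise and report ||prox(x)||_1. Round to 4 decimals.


Soft-thresholding with lambda = 3.39:
prox(-3.8003) = sign(-3.8003)*max(|-3.8003| - 3.39, 0) = -0.4103
prox(8.2726) = sign(8.2726)*max(|8.2726| - 3.39, 0) = 4.8826
prox(-1.632) = sign(-1.632)*max(|-1.632| - 3.39, 0) = 0.0
prox(0.3485) = sign(0.3485)*max(|0.3485| - 3.39, 0) = 0.0
prox(x) = [-0.4103, 4.8826, 0.0, 0.0]
||prox(x)||_1 = 0.4103 + 4.8826 + 0.0 + 0.0 = 5.2929


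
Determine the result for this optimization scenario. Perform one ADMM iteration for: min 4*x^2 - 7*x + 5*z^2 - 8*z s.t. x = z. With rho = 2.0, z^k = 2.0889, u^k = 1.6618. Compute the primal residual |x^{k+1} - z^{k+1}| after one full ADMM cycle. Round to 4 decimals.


ADMM iteration with rho = 2.0, z^k = 2.0889, u^k = 1.6618
Step 1: x-update.
Minimize 4*x^2 - 7*x + (2.0/2)*(x - 2.0889 + 1.6618)^2
FOC: (2*4 + 2.0)*x = 7 + 2.0*(2.0889 - 1.6618)
x^{k+1} = 0.7854
Step 2: z-update.
Minimize 5*z^2 - 8*z + (2.0/2)*(0.7854 - z + 1.6618)^2
FOC: (2*5 + 2.0)*z = 8 + 2.0*(0.7854 + 1.6618)
z^{k+1} = 1.0745
Step 3: u-update.
u^{k+1} = 1.6618 + 0.7854 - 1.0745 = 1.3727
Step 4: Primal residual = |0.7854 - 1.0745| = 0.2891


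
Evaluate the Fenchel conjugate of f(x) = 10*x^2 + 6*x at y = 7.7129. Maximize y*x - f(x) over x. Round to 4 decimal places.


f*(y) = sup_x {y*x - a*x^2 - b*x} = sup_x {(y-b)*x - a*x^2}
FOC: (y - b) - 2a*x = 0 => x* = (y - b)/(2a)
x* = (7.7129 - 6)/(2*10) = 0.0856
f*(7.7129) = (y-b)^2/(4a) = (7.7129 - 6)^2/(4*10)
= 2.934/40 = 0.0734


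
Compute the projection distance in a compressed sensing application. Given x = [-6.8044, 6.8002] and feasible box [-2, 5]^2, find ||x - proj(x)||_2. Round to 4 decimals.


Project each component onto [-2, 5].
clip(-6.8044) = -2.0, clip(6.8002) = 5.0
Projection = [-2.0, 5.0]
Squared diffs: [23.0823, 3.2407]
Distance = sqrt(26.323) = 5.1306


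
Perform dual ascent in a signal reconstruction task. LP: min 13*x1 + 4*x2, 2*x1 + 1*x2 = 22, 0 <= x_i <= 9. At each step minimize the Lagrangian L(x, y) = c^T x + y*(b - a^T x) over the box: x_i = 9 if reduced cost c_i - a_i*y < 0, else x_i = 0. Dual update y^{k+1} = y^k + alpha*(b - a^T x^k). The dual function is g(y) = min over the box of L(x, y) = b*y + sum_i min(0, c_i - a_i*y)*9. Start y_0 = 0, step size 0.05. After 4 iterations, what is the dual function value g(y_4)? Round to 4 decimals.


Dual ascent for LP: min 13*x1 + 4*x2, 2*x1 + 1*x2 = 22, 0 <= x_i <= 9
Step 1: y^k = 0.0, reduced costs: (13.0, 4.0)
  x^k = (0.0, 0.0), subgradient = b - a^T x = 22.0
  y^{k+1} = 0.0 + 0.05*22.0 = 1.1
Step 2: y^k = 1.1, reduced costs: (10.8, 2.9)
  x^k = (0.0, 0.0), subgradient = b - a^T x = 22.0
  y^{k+1} = 1.1 + 0.05*22.0 = 2.2
Step 3: y^k = 2.2, reduced costs: (8.6, 1.8)
  x^k = (0.0, 0.0), subgradient = b - a^T x = 22.0
  y^{k+1} = 2.2 + 0.05*22.0 = 3.3
Step 4: y^k = 3.3, reduced costs: (6.4, 0.7)
  x^k = (0.0, 0.0), subgradient = b - a^T x = 22.0
  y^{k+1} = 3.3 + 0.05*22.0 = 4.4
Dual objective at y_4 = 4.4: reduced costs (4.2, -0.4), box minimizer x = (0.0, 9.0)
g(y_4) = b*y + (c1 - a1*y)*x1 + (c2 - a2*y)*x2 = 22*4.4 + 4.2*0.0 + (-0.4)*9.0 = 96.8 + 0.0 - 3.6 = 93.2


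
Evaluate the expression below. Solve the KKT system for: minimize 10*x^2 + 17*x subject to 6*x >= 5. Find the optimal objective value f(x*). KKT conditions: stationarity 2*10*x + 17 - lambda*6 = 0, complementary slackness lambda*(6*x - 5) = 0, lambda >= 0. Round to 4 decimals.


Step 1: Try lambda = 0 (constraint inactive).
x_unc = -17/(2*10) = -0.85
Check: 6*-0.85 = -5.1 < 5 -- violated!
Step 2: Constraint must be active: 6*x = 5
x* = 5/6 = 0.8333 (rounded; the exact value 5/6 is used below)
lambda = (2*10*(5/6) + 17)/6 = 5.6111
Step 3: Compute optimal value.
f(x*) = 10*(5/6)^2 + 17*(5/6) = 21.1111


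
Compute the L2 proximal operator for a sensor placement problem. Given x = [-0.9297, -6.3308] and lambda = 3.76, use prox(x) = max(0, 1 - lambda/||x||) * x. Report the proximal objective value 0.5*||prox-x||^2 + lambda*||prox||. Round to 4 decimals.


Step 1: Compute ||x||.
||x|| = 6.3987
Step 2: Compute scaling factor.
scale = max(0, 1 - 3.76/6.3987) = 0.4124
Step 3: prox(x) = [-0.3834, -2.6107]
||prox(x)|| = 2.6387
Step 4: Proximal objective.
0.5*||prox-x||^2 = 7.0688
lambda*||prox|| = 9.9215
Total = 16.9903


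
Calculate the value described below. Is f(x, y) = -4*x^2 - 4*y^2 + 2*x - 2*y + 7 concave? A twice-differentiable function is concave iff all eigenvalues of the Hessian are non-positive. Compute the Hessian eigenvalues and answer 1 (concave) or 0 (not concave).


The Hessian of f(x,y) = -4*x^2 - 4*y^2 + 2*x - 2*y + 7 is:
H = [[-8, 0], [0, -8]]
Trace = -8 - 8 = -16
Determinant = -8*-8 - (0)^2 = 64
Discriminant = (-16)^2 - 4*64 = 0.0
Eigenvalues: lambda_1 = -8.0, lambda_2 = -8.0
The function is concave.

1


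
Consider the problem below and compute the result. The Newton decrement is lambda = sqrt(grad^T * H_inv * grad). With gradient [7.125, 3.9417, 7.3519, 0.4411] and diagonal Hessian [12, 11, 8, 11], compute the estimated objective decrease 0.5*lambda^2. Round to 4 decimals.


Step 1: H is diagonal, so H^(-1) * g = [0.5938, 0.3583, 0.919, 0.0401].
Step 2: g^T H^(-1) g = sum_i g_i^2 / H_ii
  = (7.125)^2/12 + (3.9417)^2/11 + (7.3519)^2/8 + (0.4411)^2/11
  = 4.2305 + 1.4125 + 6.7563 + 0.0177 = 12.4169
Step 3: Objective decrease = 0.5 * g^T H^(-1) g = 6.2085


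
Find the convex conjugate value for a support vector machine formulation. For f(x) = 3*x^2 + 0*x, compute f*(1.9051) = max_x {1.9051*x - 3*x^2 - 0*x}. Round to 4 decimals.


f*(y) = sup_x {y*x - a*x^2 - b*x} = sup_x {(y-b)*x - a*x^2}
FOC: (y - b) - 2a*x = 0 => x* = (y - b)/(2a)
x* = (1.9051 - 0)/(2*3) = 0.3175
f*(1.9051) = (y-b)^2/(4a) = (1.9051 - 0)^2/(4*3)
= 3.6294/12 = 0.3025


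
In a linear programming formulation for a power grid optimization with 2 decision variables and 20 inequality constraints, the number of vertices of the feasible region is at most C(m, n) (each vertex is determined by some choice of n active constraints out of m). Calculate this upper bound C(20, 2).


Each vertex corresponds to some choice of n active constraints out of m, so the number of vertices is at most C(m, n) = m! / (n!(m-n)!).
m = 20, n = 2
Numerator: 20 * 19
Denominator: 2! = 2
C(20, 2) = 190


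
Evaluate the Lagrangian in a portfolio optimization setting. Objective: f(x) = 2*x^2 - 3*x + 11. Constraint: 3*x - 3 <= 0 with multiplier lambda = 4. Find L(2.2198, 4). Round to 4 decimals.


Step 1: Evaluate f(x).
f(2.2198) = 2*2.2198^2 - 3*2.2198 + 11 = 14.1956
Step 2: Evaluate g(x).
g(2.2198) = 3*2.2198 - 3 = 3.6594
Step 3: Compute Lagrangian.
L = 14.1956 + 4*3.6594 = 28.8332


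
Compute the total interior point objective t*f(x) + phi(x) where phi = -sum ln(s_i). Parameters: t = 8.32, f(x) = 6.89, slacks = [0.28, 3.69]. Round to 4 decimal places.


Step 1: Compute log-barrier.
ln values: [-1.273, 1.3056]
phi = -(-1.273 + 1.3056) = -0.0327
Step 2: Compute augmented objective.
t*f(x) = 8.32*6.89 = 57.3248
Total = 57.3248 - 0.0327 = 57.2921


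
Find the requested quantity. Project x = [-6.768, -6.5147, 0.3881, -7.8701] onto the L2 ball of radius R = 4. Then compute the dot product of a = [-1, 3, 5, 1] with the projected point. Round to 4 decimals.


Step 1: Compute ||x|| (intermediates to 6 decimals).
||x|| = sqrt((-6.768)^2 + (-6.5147)^2 + 0.3881^2 + (-7.8701)^2) = 12.261168
Step 2: Project.
Since ||x|| > R, scale = R/||x|| = 4/12.261168 = 0.326233, proj(x) = scale * x
proj(x) = [-2.207945, -2.12531, 0.126611, -2.567486]
Step 3: Dot product.
a^T * proj(x) = -1*(-2.207945) + 3*(-2.12531) + 5*0.126611 + 1*(-2.567486) = -6.1024


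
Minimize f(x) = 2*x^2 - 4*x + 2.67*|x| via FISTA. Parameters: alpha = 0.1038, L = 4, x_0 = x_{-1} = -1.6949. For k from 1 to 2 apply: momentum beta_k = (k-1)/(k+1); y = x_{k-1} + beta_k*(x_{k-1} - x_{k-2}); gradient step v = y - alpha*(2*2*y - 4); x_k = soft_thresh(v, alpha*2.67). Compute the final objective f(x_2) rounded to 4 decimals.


FISTA on f(x) = 2*x^2 - 4*x + 2.67*|x|
L = 4, alpha = 0.1038
Iteration 1: beta = 0.0, y = -1.6949 + 0.0*(-1.6949 + 1.6949) = -1.6949
  grad(y) = -10.7796, v = y - alpha*grad = -0.576
  prox(v) = soft_thresh(-0.576, 0.2771) = -0.2988
Iteration 2: beta = 0.3333, y = -0.2988 + 0.3333*(-0.2988 + 1.6949) = 0.1665
  grad(y) = -3.3339, v = y - alpha*grad = 0.5126
  prox(v) = soft_thresh(0.5126, 0.2771) = 0.2354
f(x_2) = 2*0.2354^2 - 4*0.2354 + 2.67*|0.2354| = -0.2023


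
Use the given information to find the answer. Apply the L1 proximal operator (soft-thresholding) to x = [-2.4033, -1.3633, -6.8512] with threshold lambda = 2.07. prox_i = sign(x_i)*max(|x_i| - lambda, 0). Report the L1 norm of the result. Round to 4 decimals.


Soft-thresholding with lambda = 2.07:
prox(-2.4033) = sign(-2.4033)*max(|-2.4033| - 2.07, 0) = -0.3333
prox(-1.3633) = sign(-1.3633)*max(|-1.3633| - 2.07, 0) = 0.0
prox(-6.8512) = sign(-6.8512)*max(|-6.8512| - 2.07, 0) = -4.7812
prox(x) = [-0.3333, 0.0, -4.7812]
||prox(x)||_1 = 0.3333 + 0.0 + 4.7812 = 5.1145


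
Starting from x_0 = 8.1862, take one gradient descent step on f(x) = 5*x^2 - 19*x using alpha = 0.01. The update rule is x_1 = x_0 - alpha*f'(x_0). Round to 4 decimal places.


We compute the gradient at x_0 and apply the update.
f'(x) = 10*x - 19
f'(8.1862) = 10*8.1862 - 19 = 62.862
x_1 = 8.1862 - 0.01*62.862 = 7.5576


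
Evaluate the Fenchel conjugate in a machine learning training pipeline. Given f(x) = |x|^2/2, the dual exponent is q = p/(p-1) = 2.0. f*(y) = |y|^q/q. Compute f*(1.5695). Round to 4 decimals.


The conjugate exponent q satisfies 1/p + 1/q = 1.
p = 2, so q = 2/(2 - 1) = 2.0
|y|^q = 1.5695^2.0 = 2.4633
f*(1.5695) = 2.4633 / 2.0 = 1.2317


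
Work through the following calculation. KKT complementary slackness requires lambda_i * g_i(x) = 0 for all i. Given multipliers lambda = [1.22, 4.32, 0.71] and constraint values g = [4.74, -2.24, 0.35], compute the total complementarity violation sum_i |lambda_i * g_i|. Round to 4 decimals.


KKT complementary slackness check:
lambda_1 * g_1 = 1.22 * 4.74 = 5.7828
lambda_2 * g_2 = 4.32 * -2.24 = -9.6768
lambda_3 * g_3 = 0.71 * 0.35 = 0.2485
Total violation = 5.7828 + 9.6768 + 0.2485 = 15.7081


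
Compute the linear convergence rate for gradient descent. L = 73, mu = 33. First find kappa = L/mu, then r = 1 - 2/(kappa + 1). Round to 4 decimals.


Step 1: Compute the condition number.
kappa = L/mu = 73/33 = 2.2121
Step 2: Compute the convergence rate.
r = 1 - 2/(kappa + 1) = 1 - 2*mu/(L + mu) = (L - mu)/(L + mu) = 40/106 = 0.3774


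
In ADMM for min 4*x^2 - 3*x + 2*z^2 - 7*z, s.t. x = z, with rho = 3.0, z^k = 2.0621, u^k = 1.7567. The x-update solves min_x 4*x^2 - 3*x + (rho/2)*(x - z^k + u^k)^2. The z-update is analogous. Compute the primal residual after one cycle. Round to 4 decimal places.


ADMM iteration with rho = 3.0, z^k = 2.0621, u^k = 1.7567
Step 1: x-update.
Minimize 4*x^2 - 3*x + (3.0/2)*(x - 2.0621 + 1.7567)^2
FOC: (2*4 + 3.0)*x = 3 + 3.0*(2.0621 - 1.7567)
x^{k+1} = 0.356
Step 2: z-update.
Minimize 2*z^2 - 7*z + (3.0/2)*(0.356 - z + 1.7567)^2
FOC: (2*2 + 3.0)*z = 7 + 3.0*(0.356 + 1.7567)
z^{k+1} = 1.9055
Step 3: u-update.
u^{k+1} = 1.7567 + 0.356 - 1.9055 = 0.2073
Step 4: Primal residual = |0.356 - 1.9055| = 1.5494


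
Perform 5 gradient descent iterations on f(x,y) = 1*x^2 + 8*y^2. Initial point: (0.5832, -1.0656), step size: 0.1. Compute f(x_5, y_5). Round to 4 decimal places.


Gradient descent on f(x,y) = 1*x^2 + 8*y^2.
Starting point: (0.5832, -1.0656), alpha = 0.1
Step 1: grad_x = 2*1*0.5832 = 1.1664, grad_y = 2*8*-1.0656 = -17.0496
  x_1 = 0.5832 - 0.1*1.1664 = 0.4666
  y_1 = -1.0656 - 0.1*-17.0496 = 0.6394
Step 2: grad_x = 2*1*0.4666 = 0.9331, grad_y = 2*8*0.6394 = 10.2298
  x_2 = 0.4666 - 0.1*0.9331 = 0.3732
  y_2 = 0.6394 - 0.1*10.2298 = -0.3836
Step 3: grad_x = 2*1*0.3732 = 0.7465, grad_y = 2*8*-0.3836 = -6.1379
  x_3 = 0.3732 - 0.1*0.7465 = 0.2986
  y_3 = -0.3836 - 0.1*-6.1379 = 0.2302
Step 4: grad_x = 2*1*0.2986 = 0.5972, grad_y = 2*8*0.2302 = 3.6827
  x_4 = 0.2986 - 0.1*0.5972 = 0.2389
  y_4 = 0.2302 - 0.1*3.6827 = -0.1381
Step 5: grad_x = 2*1*0.2389 = 0.4778, grad_y = 2*8*-0.1381 = -2.2096
  x_5 = 0.2389 - 0.1*0.4778 = 0.1911
  y_5 = -0.1381 - 0.1*-2.2096 = 0.0829
f(0.1911, 0.0829) = 1*0.1911^2 + 8*0.0829^2 = 0.0914


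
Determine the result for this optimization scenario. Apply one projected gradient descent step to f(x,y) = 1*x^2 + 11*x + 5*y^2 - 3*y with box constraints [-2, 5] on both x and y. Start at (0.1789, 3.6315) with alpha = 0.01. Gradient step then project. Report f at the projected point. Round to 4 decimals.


Step 1: Compute gradient at (0.1789, 3.6315).
grad_x = 2*1*0.1789 + 11 = 11.3578
grad_y = 2*5*3.6315 - 3 = 33.315
Step 2: Gradient step.
x_raw = 0.1789 - 0.01*11.3578 = 0.0653
y_raw = 3.6315 - 0.01*33.315 = 3.2984
Step 3: Project onto [-2, 5].
x_proj = clip(0.0653) = 0.0653
y_proj = clip(3.2984) = 3.2984
Step 4: Evaluate f.
f(0.0653, 3.2984) = 45.2233


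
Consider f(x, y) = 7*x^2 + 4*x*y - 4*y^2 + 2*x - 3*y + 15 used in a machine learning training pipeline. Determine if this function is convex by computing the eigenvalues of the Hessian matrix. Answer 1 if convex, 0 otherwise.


The Hessian of f(x,y) = 7*x^2 + 4*x*y - 4*y^2 + 2*x - 3*y + 15 is:
H = [[14, 4], [4, -8]]
Trace = 14 - 8 = 6
Determinant = 14*-8 - (4)^2 = -128
Discriminant = (6)^2 - 4*-128 = 548.0
Eigenvalues: lambda_1 = -8.7047, lambda_2 = 14.7047
The function is not convex.

0


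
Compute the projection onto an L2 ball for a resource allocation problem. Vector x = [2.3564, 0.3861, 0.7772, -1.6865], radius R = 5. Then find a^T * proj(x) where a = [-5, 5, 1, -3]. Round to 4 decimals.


Step 1: Compute ||x|| (intermediates to 6 decimals).
||x|| = sqrt(2.3564^2 + 0.3861^2 + 0.7772^2 + (-1.6865)^2) = 3.024899
Step 2: Project.
Since ||x|| <= R, proj = x (no scaling needed).
proj(x) = [2.3564, 0.3861, 0.7772, -1.6865]
Step 3: Dot product.
a^T * proj(x) = -5*2.3564 + 5*0.3861 + 1*0.7772 - 3*(-1.6865) = -4.0148


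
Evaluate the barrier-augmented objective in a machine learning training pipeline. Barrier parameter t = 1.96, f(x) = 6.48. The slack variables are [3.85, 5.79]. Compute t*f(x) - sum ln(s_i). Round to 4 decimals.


Step 1: Compute log-barrier.
ln values: [1.3481, 1.7561]
phi = -(1.3481 + 1.7561) = -3.1042
Step 2: Compute augmented objective.
t*f(x) = 1.96*6.48 = 12.7008
Total = 12.7008 - 3.1042 = 9.5966


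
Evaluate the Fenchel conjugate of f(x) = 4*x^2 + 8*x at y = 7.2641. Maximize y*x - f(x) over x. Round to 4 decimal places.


f*(y) = sup_x {y*x - a*x^2 - b*x} = sup_x {(y-b)*x - a*x^2}
FOC: (y - b) - 2a*x = 0 => x* = (y - b)/(2a)
x* = (7.2641 - 8)/(2*4) = -0.092
f*(7.2641) = (y-b)^2/(4a) = (7.2641 - 8)^2/(4*4)
= 0.5415/16 = 0.0338


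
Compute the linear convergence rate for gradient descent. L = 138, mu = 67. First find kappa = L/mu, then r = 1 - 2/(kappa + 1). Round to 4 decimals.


Step 1: Compute the condition number.
kappa = L/mu = 138/67 = 2.0597
Step 2: Compute the convergence rate.
r = 1 - 2/(kappa + 1) = 1 - 2*mu/(L + mu) = (L - mu)/(L + mu) = 71/205 = 0.3463


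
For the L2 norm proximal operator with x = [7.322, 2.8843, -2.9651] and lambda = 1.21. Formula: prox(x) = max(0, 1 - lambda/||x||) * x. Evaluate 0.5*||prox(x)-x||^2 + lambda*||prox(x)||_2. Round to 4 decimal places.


Step 1: Compute ||x||.
||x|| = 8.4097
Step 2: Compute scaling factor.
scale = max(0, 1 - 1.21/8.4097) = 0.8561
Step 3: prox(x) = [6.2685, 2.4693, -2.5385]
||prox(x)|| = 7.1997
Step 4: Proximal objective.
0.5*||prox-x||^2 = 0.7321
lambda*||prox|| = 8.7116
Total = 9.4437
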